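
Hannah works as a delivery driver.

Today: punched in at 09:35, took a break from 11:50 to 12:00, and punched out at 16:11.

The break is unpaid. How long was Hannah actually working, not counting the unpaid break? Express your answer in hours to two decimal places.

Today: 09:35–16:11 = 6 h 36 min; less 10 min break → 6 h 26 min

6.43 hours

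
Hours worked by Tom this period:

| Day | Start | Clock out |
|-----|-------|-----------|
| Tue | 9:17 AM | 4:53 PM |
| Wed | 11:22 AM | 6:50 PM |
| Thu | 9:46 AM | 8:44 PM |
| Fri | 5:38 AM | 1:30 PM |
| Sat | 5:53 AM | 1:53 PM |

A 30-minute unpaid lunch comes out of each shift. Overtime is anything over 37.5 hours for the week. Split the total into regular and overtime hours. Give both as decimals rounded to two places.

Regular 37.50 hours, overtime 1.90 hours

Tue: 9:17 AM–4:53 PM = 7 h 36 min; less 30 min break → 7 h 6 min
Wed: 11:22 AM–6:50 PM = 7 h 28 min; less 30 min break → 6 h 58 min
Thu: 9:46 AM–8:44 PM = 10 h 58 min; less 30 min break → 10 h 28 min
Fri: 5:38 AM–1:30 PM = 7 h 52 min; less 30 min break → 7 h 22 min
Sat: 5:53 AM–1:53 PM = 8 h 0 min; less 30 min break → 7 h 30 min
Total worked: 39 h 24 min = 39.40 h.
Threshold 37.5 h → overtime 1 h 54 min, regular 37 h 30 min.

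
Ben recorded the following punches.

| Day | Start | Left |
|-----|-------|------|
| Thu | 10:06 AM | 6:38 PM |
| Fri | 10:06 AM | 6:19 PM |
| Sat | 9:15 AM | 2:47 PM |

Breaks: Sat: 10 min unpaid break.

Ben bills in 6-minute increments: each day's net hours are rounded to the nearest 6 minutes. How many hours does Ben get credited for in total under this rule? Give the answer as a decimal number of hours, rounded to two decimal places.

Thu: 10:06 AM–6:38 PM = 8 h 32 min → rounds to 8 h 30 min
Fri: 10:06 AM–6:19 PM = 8 h 13 min → rounds to 8 h 12 min
Sat: 9:15 AM–2:47 PM = 5 h 32 min − 10 min = 5 h 22 min → rounds to 5 h 24 min
Total credited: 22 h 6 min.

22.10 hours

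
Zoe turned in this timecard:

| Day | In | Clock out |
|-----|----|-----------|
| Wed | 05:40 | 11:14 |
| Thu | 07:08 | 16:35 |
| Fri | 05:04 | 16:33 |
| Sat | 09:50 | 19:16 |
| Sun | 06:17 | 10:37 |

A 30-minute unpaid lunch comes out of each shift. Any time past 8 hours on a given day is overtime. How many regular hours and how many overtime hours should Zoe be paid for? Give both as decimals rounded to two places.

Wed: 05:40–11:14 = 5 h 34 min; less 30 min break → 5 h 4 min
Thu: 07:08–16:35 = 9 h 27 min; less 30 min break → 8 h 57 min
Fri: 05:04–16:33 = 11 h 29 min; less 30 min break → 10 h 59 min
Sat: 09:50–19:16 = 9 h 26 min; less 30 min break → 8 h 56 min
Sun: 06:17–10:37 = 4 h 20 min; less 30 min break → 3 h 50 min
Wed reg 5 h 4 min / OT 0 h 0 min; Thu reg 8 h 0 min / OT 0 h 57 min; Fri reg 8 h 0 min / OT 2 h 59 min; Sat reg 8 h 0 min / OT 0 h 56 min; Sun reg 3 h 50 min / OT 0 h 0 min.
Totals: regular 32 h 54 min, overtime 4 h 52 min.

Regular 32.90 hours, overtime 4.87 hours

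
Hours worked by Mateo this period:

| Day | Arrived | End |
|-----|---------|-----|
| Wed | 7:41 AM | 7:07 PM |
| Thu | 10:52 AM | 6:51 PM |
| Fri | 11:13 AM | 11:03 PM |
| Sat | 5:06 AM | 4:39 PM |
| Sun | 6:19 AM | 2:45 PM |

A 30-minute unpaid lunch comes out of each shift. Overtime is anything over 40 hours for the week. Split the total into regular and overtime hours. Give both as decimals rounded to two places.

Wed: 7:41 AM–7:07 PM = 11 h 26 min; less 30 min break → 10 h 56 min
Thu: 10:52 AM–6:51 PM = 7 h 59 min; less 30 min break → 7 h 29 min
Fri: 11:13 AM–11:03 PM = 11 h 50 min; less 30 min break → 11 h 20 min
Sat: 5:06 AM–4:39 PM = 11 h 33 min; less 30 min break → 11 h 3 min
Sun: 6:19 AM–2:45 PM = 8 h 26 min; less 30 min break → 7 h 56 min
Total worked: 48 h 44 min = 48.73 h.
Threshold 40 h → overtime 8 h 44 min, regular 40 h 0 min.

Regular 40.00 hours, overtime 8.73 hours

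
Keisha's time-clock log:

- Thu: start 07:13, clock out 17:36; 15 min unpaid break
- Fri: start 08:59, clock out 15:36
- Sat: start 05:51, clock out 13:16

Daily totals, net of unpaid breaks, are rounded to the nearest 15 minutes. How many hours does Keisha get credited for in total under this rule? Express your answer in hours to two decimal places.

24.25 hours

Thu: 07:13–17:36 = 10 h 23 min − 15 min = 10 h 8 min → rounds to 10 h 15 min
Fri: 08:59–15:36 = 6 h 37 min → rounds to 6 h 30 min
Sat: 05:51–13:16 = 7 h 25 min → rounds to 7 h 30 min
Total credited: 24 h 15 min.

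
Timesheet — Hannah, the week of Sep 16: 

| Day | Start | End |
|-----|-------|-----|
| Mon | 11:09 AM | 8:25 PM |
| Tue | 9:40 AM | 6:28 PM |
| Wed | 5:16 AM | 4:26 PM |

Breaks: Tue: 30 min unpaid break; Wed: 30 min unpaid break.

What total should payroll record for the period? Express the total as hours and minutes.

28 h 14 min

Mon: 11:09 AM–8:25 PM = 9 h 16 min
Tue: 9:40 AM–6:28 PM = 8 h 48 min; less 30 min break → 8 h 18 min
Wed: 5:16 AM–4:26 PM = 11 h 10 min; less 30 min break → 10 h 40 min
Total: 9 h 16 min + 8 h 18 min + 10 h 40 min = 28 h 14 min.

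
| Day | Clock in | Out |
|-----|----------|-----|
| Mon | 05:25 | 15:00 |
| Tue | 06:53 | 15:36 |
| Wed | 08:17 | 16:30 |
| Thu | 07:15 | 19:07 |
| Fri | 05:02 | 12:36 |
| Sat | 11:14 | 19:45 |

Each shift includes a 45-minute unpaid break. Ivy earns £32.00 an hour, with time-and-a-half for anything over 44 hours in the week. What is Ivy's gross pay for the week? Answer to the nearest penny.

Mon: 05:25–15:00 = 9 h 35 min; less 45 min break → 8 h 50 min
Tue: 06:53–15:36 = 8 h 43 min; less 45 min break → 7 h 58 min
Wed: 08:17–16:30 = 8 h 13 min; less 45 min break → 7 h 28 min
Thu: 07:15–19:07 = 11 h 52 min; less 45 min break → 11 h 7 min
Fri: 05:02–12:36 = 7 h 34 min; less 45 min break → 6 h 49 min
Sat: 11:14–19:45 = 8 h 31 min; less 45 min break → 7 h 46 min
Total worked: 49 h 58 min = 2998 min.
Regular 44 h 0 min = 2640 min at £32.00/h; overtime 5 h 58 min = 358 min at £48.00/h.
Pay = (2640 × £32.00 + 358 × £48.00) ÷ 60 = £1694.40.

£1694.40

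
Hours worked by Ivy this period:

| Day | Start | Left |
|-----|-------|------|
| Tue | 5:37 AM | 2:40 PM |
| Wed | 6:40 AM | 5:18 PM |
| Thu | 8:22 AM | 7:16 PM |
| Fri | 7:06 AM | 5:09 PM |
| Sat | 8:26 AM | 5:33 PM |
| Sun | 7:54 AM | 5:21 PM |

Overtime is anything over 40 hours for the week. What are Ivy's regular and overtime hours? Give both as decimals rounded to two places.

Regular 40.00 hours, overtime 19.20 hours

Tue: 5:37 AM–2:40 PM = 9 h 3 min
Wed: 6:40 AM–5:18 PM = 10 h 38 min
Thu: 8:22 AM–7:16 PM = 10 h 54 min
Fri: 7:06 AM–5:09 PM = 10 h 3 min
Sat: 8:26 AM–5:33 PM = 9 h 7 min
Sun: 7:54 AM–5:21 PM = 9 h 27 min
Total worked: 59 h 12 min = 59.20 h.
Threshold 40 h → overtime 19 h 12 min, regular 40 h 0 min.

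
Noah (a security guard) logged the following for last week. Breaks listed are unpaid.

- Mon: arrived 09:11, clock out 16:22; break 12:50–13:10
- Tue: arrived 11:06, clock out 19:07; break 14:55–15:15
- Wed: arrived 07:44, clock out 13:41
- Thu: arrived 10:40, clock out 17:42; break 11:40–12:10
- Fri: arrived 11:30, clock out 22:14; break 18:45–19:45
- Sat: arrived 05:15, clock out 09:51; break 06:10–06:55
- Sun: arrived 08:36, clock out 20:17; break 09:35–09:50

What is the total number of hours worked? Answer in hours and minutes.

52 h 2 min

Mon: 09:11–16:22 = 7 h 11 min; less 20 min break → 6 h 51 min
Tue: 11:06–19:07 = 8 h 1 min; less 20 min break → 7 h 41 min
Wed: 07:44–13:41 = 5 h 57 min
Thu: 10:40–17:42 = 7 h 2 min; less 30 min break → 6 h 32 min
Fri: 11:30–22:14 = 10 h 44 min; less 60 min break → 9 h 44 min
Sat: 05:15–09:51 = 4 h 36 min; less 45 min break → 3 h 51 min
Sun: 08:36–20:17 = 11 h 41 min; less 15 min break → 11 h 26 min
Total: 6 h 51 min + 7 h 41 min + 5 h 57 min + 6 h 32 min + 9 h 44 min + 3 h 51 min + 11 h 26 min = 52 h 2 min.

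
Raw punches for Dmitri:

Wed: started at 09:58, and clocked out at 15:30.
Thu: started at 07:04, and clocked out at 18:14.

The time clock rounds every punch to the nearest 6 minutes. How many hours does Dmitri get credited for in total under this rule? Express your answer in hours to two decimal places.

16.60 hours

Wed: in 09:58→10:00, out 15:30→15:30; 5 h 30 min
Thu: in 07:04→07:06, out 18:14→18:12; 11 h 6 min
Total credited: 16 h 36 min.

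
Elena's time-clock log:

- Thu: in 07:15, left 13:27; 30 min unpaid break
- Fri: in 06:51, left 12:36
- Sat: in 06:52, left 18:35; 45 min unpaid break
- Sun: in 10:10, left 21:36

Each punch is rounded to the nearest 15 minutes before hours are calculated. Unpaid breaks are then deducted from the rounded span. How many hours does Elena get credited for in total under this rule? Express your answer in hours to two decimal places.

33.75 hours

Thu: in 07:15→07:15, out 13:27→13:30; 6 h 15 min − 30 min = 5 h 45 min
Fri: in 06:51→06:45, out 12:36→12:30; 5 h 45 min
Sat: in 06:52→06:45, out 18:35→18:30; 11 h 45 min − 45 min = 11 h 0 min
Sun: in 10:10→10:15, out 21:36→21:30; 11 h 15 min
Total credited: 33 h 45 min.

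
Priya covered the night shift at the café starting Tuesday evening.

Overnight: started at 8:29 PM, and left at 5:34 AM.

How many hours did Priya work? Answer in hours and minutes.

Overnight: 8:29 PM → midnight = 3 h 31 min; midnight → 5:34 AM = 5 h 34 min; span 9 h 5 min

9 h 5 min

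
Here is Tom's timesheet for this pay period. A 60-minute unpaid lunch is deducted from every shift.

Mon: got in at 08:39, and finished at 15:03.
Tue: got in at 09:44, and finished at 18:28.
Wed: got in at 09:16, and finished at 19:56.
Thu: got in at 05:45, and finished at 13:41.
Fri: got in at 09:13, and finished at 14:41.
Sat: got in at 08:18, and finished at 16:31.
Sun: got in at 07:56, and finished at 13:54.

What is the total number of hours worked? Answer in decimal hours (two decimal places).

46.38 hours

Mon: 08:39–15:03 = 6 h 24 min; less 60 min break → 5 h 24 min
Tue: 09:44–18:28 = 8 h 44 min; less 60 min break → 7 h 44 min
Wed: 09:16–19:56 = 10 h 40 min; less 60 min break → 9 h 40 min
Thu: 05:45–13:41 = 7 h 56 min; less 60 min break → 6 h 56 min
Fri: 09:13–14:41 = 5 h 28 min; less 60 min break → 4 h 28 min
Sat: 08:18–16:31 = 8 h 13 min; less 60 min break → 7 h 13 min
Sun: 07:56–13:54 = 5 h 58 min; less 60 min break → 4 h 58 min
Total: 5 h 24 min + 7 h 44 min + 9 h 40 min + 6 h 56 min + 4 h 28 min + 7 h 13 min + 4 h 58 min = 46 h 23 min.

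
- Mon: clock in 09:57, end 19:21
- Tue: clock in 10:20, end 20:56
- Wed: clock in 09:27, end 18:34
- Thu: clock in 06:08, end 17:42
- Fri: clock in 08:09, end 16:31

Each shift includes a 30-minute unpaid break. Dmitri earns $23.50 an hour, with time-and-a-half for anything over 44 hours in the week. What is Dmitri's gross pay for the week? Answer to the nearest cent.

Mon: 09:57–19:21 = 9 h 24 min; less 30 min break → 8 h 54 min
Tue: 10:20–20:56 = 10 h 36 min; less 30 min break → 10 h 6 min
Wed: 09:27–18:34 = 9 h 7 min; less 30 min break → 8 h 37 min
Thu: 06:08–17:42 = 11 h 34 min; less 30 min break → 11 h 4 min
Fri: 08:09–16:31 = 8 h 22 min; less 30 min break → 7 h 52 min
Total worked: 46 h 33 min = 2793 min.
Regular 44 h 0 min = 2640 min at $23.50/h; overtime 2 h 33 min = 153 min at $35.25/h.
Pay = (2640 × $23.50 + 153 × $35.25) ÷ 60 = $1123.89.

$1123.89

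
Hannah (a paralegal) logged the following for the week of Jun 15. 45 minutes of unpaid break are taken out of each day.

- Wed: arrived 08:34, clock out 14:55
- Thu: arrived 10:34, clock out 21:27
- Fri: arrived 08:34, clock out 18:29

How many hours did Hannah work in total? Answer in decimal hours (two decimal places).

Wed: 08:34–14:55 = 6 h 21 min; less 45 min break → 5 h 36 min
Thu: 10:34–21:27 = 10 h 53 min; less 45 min break → 10 h 8 min
Fri: 08:34–18:29 = 9 h 55 min; less 45 min break → 9 h 10 min
Total: 5 h 36 min + 10 h 8 min + 9 h 10 min = 24 h 54 min.

24.90 hours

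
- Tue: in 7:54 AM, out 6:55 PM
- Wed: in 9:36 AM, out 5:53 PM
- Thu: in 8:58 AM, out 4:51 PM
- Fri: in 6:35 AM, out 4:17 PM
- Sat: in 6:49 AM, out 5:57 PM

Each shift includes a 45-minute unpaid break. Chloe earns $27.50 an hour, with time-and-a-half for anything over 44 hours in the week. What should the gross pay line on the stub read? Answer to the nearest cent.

Tue: 7:54 AM–6:55 PM = 11 h 1 min; less 45 min break → 10 h 16 min
Wed: 9:36 AM–5:53 PM = 8 h 17 min; less 45 min break → 7 h 32 min
Thu: 8:58 AM–4:51 PM = 7 h 53 min; less 45 min break → 7 h 8 min
Fri: 6:35 AM–4:17 PM = 9 h 42 min; less 45 min break → 8 h 57 min
Sat: 6:49 AM–5:57 PM = 11 h 8 min; less 45 min break → 10 h 23 min
Total worked: 44 h 16 min = 2656 min.
Regular 44 h 0 min = 2640 min at $27.50/h; overtime 0 h 16 min = 16 min at $41.25/h.
Pay = (2640 × $27.50 + 16 × $41.25) ÷ 60 = $1221.00.

$1221.00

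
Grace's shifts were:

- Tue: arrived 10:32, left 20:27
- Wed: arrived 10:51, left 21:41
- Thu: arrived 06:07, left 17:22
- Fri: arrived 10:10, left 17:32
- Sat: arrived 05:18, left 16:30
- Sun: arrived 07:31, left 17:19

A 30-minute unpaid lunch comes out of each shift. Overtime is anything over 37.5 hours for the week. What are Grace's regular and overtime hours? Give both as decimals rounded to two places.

Tue: 10:32–20:27 = 9 h 55 min; less 30 min break → 9 h 25 min
Wed: 10:51–21:41 = 10 h 50 min; less 30 min break → 10 h 20 min
Thu: 06:07–17:22 = 11 h 15 min; less 30 min break → 10 h 45 min
Fri: 10:10–17:32 = 7 h 22 min; less 30 min break → 6 h 52 min
Sat: 05:18–16:30 = 11 h 12 min; less 30 min break → 10 h 42 min
Sun: 07:31–17:19 = 9 h 48 min; less 30 min break → 9 h 18 min
Total worked: 57 h 22 min = 57.37 h.
Threshold 37.5 h → overtime 19 h 52 min, regular 37 h 30 min.

Regular 37.50 hours, overtime 19.87 hours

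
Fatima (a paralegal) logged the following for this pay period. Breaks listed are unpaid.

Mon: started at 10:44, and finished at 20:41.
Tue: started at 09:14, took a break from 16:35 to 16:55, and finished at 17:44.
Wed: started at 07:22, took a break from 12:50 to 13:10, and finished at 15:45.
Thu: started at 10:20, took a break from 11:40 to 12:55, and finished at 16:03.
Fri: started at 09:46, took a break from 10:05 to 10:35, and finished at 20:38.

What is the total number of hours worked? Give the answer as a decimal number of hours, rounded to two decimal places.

Mon: 10:44–20:41 = 9 h 57 min
Tue: 09:14–17:44 = 8 h 30 min; less 20 min break → 8 h 10 min
Wed: 07:22–15:45 = 8 h 23 min; less 20 min break → 8 h 3 min
Thu: 10:20–16:03 = 5 h 43 min; less 75 min break → 4 h 28 min
Fri: 09:46–20:38 = 10 h 52 min; less 30 min break → 10 h 22 min
Total: 9 h 57 min + 8 h 10 min + 8 h 3 min + 4 h 28 min + 10 h 22 min = 41 h 0 min.

41.00 hours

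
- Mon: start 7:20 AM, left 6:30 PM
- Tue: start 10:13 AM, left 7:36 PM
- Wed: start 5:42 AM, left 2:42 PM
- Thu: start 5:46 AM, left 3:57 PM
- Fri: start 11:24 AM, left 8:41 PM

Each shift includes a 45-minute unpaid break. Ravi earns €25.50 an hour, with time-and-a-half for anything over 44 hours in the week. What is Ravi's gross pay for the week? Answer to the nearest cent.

Mon: 7:20 AM–6:30 PM = 11 h 10 min; less 45 min break → 10 h 25 min
Tue: 10:13 AM–7:36 PM = 9 h 23 min; less 45 min break → 8 h 38 min
Wed: 5:42 AM–2:42 PM = 9 h 0 min; less 45 min break → 8 h 15 min
Thu: 5:46 AM–3:57 PM = 10 h 11 min; less 45 min break → 9 h 26 min
Fri: 11:24 AM–8:41 PM = 9 h 17 min; less 45 min break → 8 h 32 min
Total worked: 45 h 16 min = 2716 min.
Regular 44 h 0 min = 2640 min at €25.50/h; overtime 1 h 16 min = 76 min at €38.25/h.
Pay = (2640 × €25.50 + 76 × €38.25) ÷ 60 = €1170.45.

€1170.45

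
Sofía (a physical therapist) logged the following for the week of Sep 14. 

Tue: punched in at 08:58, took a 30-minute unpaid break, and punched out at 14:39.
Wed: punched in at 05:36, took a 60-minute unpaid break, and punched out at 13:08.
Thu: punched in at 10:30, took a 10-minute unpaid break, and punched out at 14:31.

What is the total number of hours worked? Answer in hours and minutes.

Tue: 08:58–14:39 = 5 h 41 min; less 30 min break → 5 h 11 min
Wed: 05:36–13:08 = 7 h 32 min; less 60 min break → 6 h 32 min
Thu: 10:30–14:31 = 4 h 1 min; less 10 min break → 3 h 51 min
Total: 5 h 11 min + 6 h 32 min + 3 h 51 min = 15 h 34 min.

15 h 34 min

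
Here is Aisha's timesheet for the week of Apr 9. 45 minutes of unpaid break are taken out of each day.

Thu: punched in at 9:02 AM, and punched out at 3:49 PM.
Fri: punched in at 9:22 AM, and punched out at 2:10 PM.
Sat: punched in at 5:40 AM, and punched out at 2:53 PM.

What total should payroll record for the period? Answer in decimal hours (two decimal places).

18.55 hours

Thu: 9:02 AM–3:49 PM = 6 h 47 min; less 45 min break → 6 h 2 min
Fri: 9:22 AM–2:10 PM = 4 h 48 min; less 45 min break → 4 h 3 min
Sat: 5:40 AM–2:53 PM = 9 h 13 min; less 45 min break → 8 h 28 min
Total: 6 h 2 min + 4 h 3 min + 8 h 28 min = 18 h 33 min.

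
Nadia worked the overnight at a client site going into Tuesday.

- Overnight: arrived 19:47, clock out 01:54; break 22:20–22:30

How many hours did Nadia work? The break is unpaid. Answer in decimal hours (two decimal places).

Overnight: 19:47 → midnight = 4 h 13 min; midnight → 01:54 = 1 h 54 min; span 6 h 7 min; less 10 min break → 5 h 57 min

5.95 hours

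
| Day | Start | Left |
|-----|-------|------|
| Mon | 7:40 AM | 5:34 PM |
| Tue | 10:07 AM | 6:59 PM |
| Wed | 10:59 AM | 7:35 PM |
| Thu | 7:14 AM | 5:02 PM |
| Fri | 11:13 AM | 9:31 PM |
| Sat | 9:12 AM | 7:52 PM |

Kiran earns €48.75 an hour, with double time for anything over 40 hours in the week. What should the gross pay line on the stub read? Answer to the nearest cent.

Mon: 7:40 AM–5:34 PM = 9 h 54 min
Tue: 10:07 AM–6:59 PM = 8 h 52 min
Wed: 10:59 AM–7:35 PM = 8 h 36 min
Thu: 7:14 AM–5:02 PM = 9 h 48 min
Fri: 11:13 AM–9:31 PM = 10 h 18 min
Sat: 9:12 AM–7:52 PM = 10 h 40 min
Total worked: 58 h 8 min = 3488 min.
Regular 40 h 0 min = 2400 min at €48.75/h; overtime 18 h 8 min = 1088 min at €97.50/h.
Pay = (2400 × €48.75 + 1088 × €97.50) ÷ 60 = €3718.00.

€3718.00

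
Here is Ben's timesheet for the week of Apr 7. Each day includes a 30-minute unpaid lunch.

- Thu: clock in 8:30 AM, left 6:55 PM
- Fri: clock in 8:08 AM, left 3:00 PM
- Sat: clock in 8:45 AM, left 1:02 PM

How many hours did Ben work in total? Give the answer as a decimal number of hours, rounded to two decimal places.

20.07 hours

Thu: 8:30 AM–6:55 PM = 10 h 25 min; less 30 min break → 9 h 55 min
Fri: 8:08 AM–3:00 PM = 6 h 52 min; less 30 min break → 6 h 22 min
Sat: 8:45 AM–1:02 PM = 4 h 17 min; less 30 min break → 3 h 47 min
Total: 9 h 55 min + 6 h 22 min + 3 h 47 min = 20 h 4 min.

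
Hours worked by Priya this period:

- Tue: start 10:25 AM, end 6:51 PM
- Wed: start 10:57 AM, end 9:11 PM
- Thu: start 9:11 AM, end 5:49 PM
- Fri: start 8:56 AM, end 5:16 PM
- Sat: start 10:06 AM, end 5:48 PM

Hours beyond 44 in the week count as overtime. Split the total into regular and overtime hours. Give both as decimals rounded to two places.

Regular 43.33 hours, overtime 0.00 hours

Tue: 10:25 AM–6:51 PM = 8 h 26 min
Wed: 10:57 AM–9:11 PM = 10 h 14 min
Thu: 9:11 AM–5:49 PM = 8 h 38 min
Fri: 8:56 AM–5:16 PM = 8 h 20 min
Sat: 10:06 AM–5:48 PM = 7 h 42 min
Total worked: 43 h 20 min = 43.33 h.
Threshold 44 h → overtime 0 h 0 min, regular 43 h 20 min.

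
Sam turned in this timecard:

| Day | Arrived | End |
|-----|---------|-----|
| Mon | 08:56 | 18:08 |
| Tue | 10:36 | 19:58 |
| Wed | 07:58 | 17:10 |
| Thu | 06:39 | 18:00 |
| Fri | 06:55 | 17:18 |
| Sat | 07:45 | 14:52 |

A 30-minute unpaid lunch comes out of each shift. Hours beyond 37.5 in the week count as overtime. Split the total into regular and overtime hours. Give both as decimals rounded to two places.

Regular 37.50 hours, overtime 16.12 hours

Mon: 08:56–18:08 = 9 h 12 min; less 30 min break → 8 h 42 min
Tue: 10:36–19:58 = 9 h 22 min; less 30 min break → 8 h 52 min
Wed: 07:58–17:10 = 9 h 12 min; less 30 min break → 8 h 42 min
Thu: 06:39–18:00 = 11 h 21 min; less 30 min break → 10 h 51 min
Fri: 06:55–17:18 = 10 h 23 min; less 30 min break → 9 h 53 min
Sat: 07:45–14:52 = 7 h 7 min; less 30 min break → 6 h 37 min
Total worked: 53 h 37 min = 53.62 h.
Threshold 37.5 h → overtime 16 h 7 min, regular 37 h 30 min.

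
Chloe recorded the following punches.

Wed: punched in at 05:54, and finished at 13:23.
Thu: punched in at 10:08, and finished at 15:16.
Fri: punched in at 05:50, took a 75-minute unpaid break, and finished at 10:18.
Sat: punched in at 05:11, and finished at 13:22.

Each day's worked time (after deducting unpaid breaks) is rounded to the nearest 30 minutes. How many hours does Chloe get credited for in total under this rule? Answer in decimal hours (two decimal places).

Wed: 05:54–13:23 = 7 h 29 min → rounds to 7 h 30 min
Thu: 10:08–15:16 = 5 h 8 min → rounds to 5 h 0 min
Fri: 05:50–10:18 = 4 h 28 min − 75 min = 3 h 13 min → rounds to 3 h 0 min
Sat: 05:11–13:22 = 8 h 11 min → rounds to 8 h 0 min
Total credited: 23 h 30 min.

23.50 hours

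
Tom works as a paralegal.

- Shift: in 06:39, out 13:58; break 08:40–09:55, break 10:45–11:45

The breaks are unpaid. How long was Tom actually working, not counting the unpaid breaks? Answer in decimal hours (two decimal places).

5.07 hours

Shift: 06:39–13:58 = 7 h 19 min; less 135 min break → 5 h 4 min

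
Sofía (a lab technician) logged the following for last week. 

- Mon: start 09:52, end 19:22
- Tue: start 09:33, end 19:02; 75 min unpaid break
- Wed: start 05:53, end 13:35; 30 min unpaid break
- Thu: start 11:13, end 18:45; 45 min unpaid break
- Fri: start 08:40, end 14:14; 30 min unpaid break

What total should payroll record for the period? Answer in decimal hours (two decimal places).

36.78 hours

Mon: 09:52–19:22 = 9 h 30 min
Tue: 09:33–19:02 = 9 h 29 min; less 75 min break → 8 h 14 min
Wed: 05:53–13:35 = 7 h 42 min; less 30 min break → 7 h 12 min
Thu: 11:13–18:45 = 7 h 32 min; less 45 min break → 6 h 47 min
Fri: 08:40–14:14 = 5 h 34 min; less 30 min break → 5 h 4 min
Total: 9 h 30 min + 8 h 14 min + 7 h 12 min + 6 h 47 min + 5 h 4 min = 36 h 47 min.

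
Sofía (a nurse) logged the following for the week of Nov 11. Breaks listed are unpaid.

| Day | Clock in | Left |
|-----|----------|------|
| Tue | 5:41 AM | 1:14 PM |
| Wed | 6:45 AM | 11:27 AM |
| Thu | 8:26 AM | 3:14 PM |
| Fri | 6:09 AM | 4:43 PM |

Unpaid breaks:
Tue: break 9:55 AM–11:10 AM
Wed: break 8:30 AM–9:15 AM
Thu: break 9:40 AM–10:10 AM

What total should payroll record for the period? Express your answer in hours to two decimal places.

Tue: 5:41 AM–1:14 PM = 7 h 33 min; less 75 min break → 6 h 18 min
Wed: 6:45 AM–11:27 AM = 4 h 42 min; less 45 min break → 3 h 57 min
Thu: 8:26 AM–3:14 PM = 6 h 48 min; less 30 min break → 6 h 18 min
Fri: 6:09 AM–4:43 PM = 10 h 34 min
Total: 6 h 18 min + 3 h 57 min + 6 h 18 min + 10 h 34 min = 27 h 7 min.

27.12 hours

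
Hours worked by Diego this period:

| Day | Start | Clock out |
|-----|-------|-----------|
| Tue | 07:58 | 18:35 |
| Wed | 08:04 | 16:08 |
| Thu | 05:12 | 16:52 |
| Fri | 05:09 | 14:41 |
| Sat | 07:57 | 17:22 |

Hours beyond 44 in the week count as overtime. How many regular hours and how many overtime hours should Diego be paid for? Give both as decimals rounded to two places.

Regular 44.00 hours, overtime 5.30 hours

Tue: 07:58–18:35 = 10 h 37 min
Wed: 08:04–16:08 = 8 h 4 min
Thu: 05:12–16:52 = 11 h 40 min
Fri: 05:09–14:41 = 9 h 32 min
Sat: 07:57–17:22 = 9 h 25 min
Total worked: 49 h 18 min = 49.30 h.
Threshold 44 h → overtime 5 h 18 min, regular 44 h 0 min.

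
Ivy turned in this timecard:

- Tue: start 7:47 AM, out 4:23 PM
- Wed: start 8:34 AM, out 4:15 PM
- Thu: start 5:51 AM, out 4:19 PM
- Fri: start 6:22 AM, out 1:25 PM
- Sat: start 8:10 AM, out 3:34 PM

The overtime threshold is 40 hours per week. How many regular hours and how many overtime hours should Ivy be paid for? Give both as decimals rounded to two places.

Tue: 7:47 AM–4:23 PM = 8 h 36 min
Wed: 8:34 AM–4:15 PM = 7 h 41 min
Thu: 5:51 AM–4:19 PM = 10 h 28 min
Fri: 6:22 AM–1:25 PM = 7 h 3 min
Sat: 8:10 AM–3:34 PM = 7 h 24 min
Total worked: 41 h 12 min = 41.20 h.
Threshold 40 h → overtime 1 h 12 min, regular 40 h 0 min.

Regular 40.00 hours, overtime 1.20 hours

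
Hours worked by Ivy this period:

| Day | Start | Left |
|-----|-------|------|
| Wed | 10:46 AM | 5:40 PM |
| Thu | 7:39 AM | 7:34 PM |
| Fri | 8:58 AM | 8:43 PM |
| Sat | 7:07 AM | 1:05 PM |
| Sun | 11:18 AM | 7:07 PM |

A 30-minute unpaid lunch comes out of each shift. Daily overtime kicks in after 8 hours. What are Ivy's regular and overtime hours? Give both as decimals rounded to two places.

Wed: 10:46 AM–5:40 PM = 6 h 54 min; less 30 min break → 6 h 24 min
Thu: 7:39 AM–7:34 PM = 11 h 55 min; less 30 min break → 11 h 25 min
Fri: 8:58 AM–8:43 PM = 11 h 45 min; less 30 min break → 11 h 15 min
Sat: 7:07 AM–1:05 PM = 5 h 58 min; less 30 min break → 5 h 28 min
Sun: 11:18 AM–7:07 PM = 7 h 49 min; less 30 min break → 7 h 19 min
Wed reg 6 h 24 min / OT 0 h 0 min; Thu reg 8 h 0 min / OT 3 h 25 min; Fri reg 8 h 0 min / OT 3 h 15 min; Sat reg 5 h 28 min / OT 0 h 0 min; Sun reg 7 h 19 min / OT 0 h 0 min.
Totals: regular 35 h 11 min, overtime 6 h 40 min.

Regular 35.18 hours, overtime 6.67 hours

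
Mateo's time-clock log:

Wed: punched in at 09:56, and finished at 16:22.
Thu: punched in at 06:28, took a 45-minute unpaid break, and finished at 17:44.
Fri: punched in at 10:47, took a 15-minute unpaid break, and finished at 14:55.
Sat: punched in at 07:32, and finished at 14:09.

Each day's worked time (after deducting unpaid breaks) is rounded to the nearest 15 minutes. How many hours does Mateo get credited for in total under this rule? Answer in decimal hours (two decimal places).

Wed: 09:56–16:22 = 6 h 26 min → rounds to 6 h 30 min
Thu: 06:28–17:44 = 11 h 16 min − 45 min = 10 h 31 min → rounds to 10 h 30 min
Fri: 10:47–14:55 = 4 h 8 min − 15 min = 3 h 53 min → rounds to 4 h 0 min
Sat: 07:32–14:09 = 6 h 37 min → rounds to 6 h 30 min
Total credited: 27 h 30 min.

27.50 hours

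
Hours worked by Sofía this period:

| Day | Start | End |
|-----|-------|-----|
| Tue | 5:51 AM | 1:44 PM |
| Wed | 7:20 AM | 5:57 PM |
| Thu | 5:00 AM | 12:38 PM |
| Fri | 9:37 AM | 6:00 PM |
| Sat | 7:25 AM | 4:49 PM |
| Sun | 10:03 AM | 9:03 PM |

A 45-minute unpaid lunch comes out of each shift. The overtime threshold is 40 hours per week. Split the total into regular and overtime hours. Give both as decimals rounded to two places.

Tue: 5:51 AM–1:44 PM = 7 h 53 min; less 45 min break → 7 h 8 min
Wed: 7:20 AM–5:57 PM = 10 h 37 min; less 45 min break → 9 h 52 min
Thu: 5:00 AM–12:38 PM = 7 h 38 min; less 45 min break → 6 h 53 min
Fri: 9:37 AM–6:00 PM = 8 h 23 min; less 45 min break → 7 h 38 min
Sat: 7:25 AM–4:49 PM = 9 h 24 min; less 45 min break → 8 h 39 min
Sun: 10:03 AM–9:03 PM = 11 h 0 min; less 45 min break → 10 h 15 min
Total worked: 50 h 25 min = 50.42 h.
Threshold 40 h → overtime 10 h 25 min, regular 40 h 0 min.

Regular 40.00 hours, overtime 10.42 hours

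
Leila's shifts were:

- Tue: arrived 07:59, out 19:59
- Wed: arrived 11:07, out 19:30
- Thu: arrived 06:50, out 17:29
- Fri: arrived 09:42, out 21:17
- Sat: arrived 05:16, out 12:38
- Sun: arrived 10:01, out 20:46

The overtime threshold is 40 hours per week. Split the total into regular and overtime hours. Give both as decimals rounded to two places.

Tue: 07:59–19:59 = 12 h 0 min
Wed: 11:07–19:30 = 8 h 23 min
Thu: 06:50–17:29 = 10 h 39 min
Fri: 09:42–21:17 = 11 h 35 min
Sat: 05:16–12:38 = 7 h 22 min
Sun: 10:01–20:46 = 10 h 45 min
Total worked: 60 h 44 min = 60.73 h.
Threshold 40 h → overtime 20 h 44 min, regular 40 h 0 min.

Regular 40.00 hours, overtime 20.73 hours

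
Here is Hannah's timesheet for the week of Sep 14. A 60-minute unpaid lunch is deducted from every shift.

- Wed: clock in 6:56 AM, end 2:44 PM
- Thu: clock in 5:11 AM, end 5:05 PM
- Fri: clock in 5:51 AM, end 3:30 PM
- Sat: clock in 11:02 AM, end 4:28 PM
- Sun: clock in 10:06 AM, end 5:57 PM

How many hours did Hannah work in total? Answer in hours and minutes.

Wed: 6:56 AM–2:44 PM = 7 h 48 min; less 60 min break → 6 h 48 min
Thu: 5:11 AM–5:05 PM = 11 h 54 min; less 60 min break → 10 h 54 min
Fri: 5:51 AM–3:30 PM = 9 h 39 min; less 60 min break → 8 h 39 min
Sat: 11:02 AM–4:28 PM = 5 h 26 min; less 60 min break → 4 h 26 min
Sun: 10:06 AM–5:57 PM = 7 h 51 min; less 60 min break → 6 h 51 min
Total: 6 h 48 min + 10 h 54 min + 8 h 39 min + 4 h 26 min + 6 h 51 min = 37 h 38 min.

37 h 38 min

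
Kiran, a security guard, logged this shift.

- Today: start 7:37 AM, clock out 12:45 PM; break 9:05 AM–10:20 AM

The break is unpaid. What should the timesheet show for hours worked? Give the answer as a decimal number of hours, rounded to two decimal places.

3.88 hours

Today: 7:37 AM–12:45 PM = 5 h 8 min; less 75 min break → 3 h 53 min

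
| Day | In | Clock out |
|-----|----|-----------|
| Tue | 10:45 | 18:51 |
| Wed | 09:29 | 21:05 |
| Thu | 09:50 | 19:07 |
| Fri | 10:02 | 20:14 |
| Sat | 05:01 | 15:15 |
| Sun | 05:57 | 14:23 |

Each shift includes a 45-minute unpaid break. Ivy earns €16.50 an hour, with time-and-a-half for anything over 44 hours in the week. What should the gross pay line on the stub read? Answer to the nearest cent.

Tue: 10:45–18:51 = 8 h 6 min; less 45 min break → 7 h 21 min
Wed: 09:29–21:05 = 11 h 36 min; less 45 min break → 10 h 51 min
Thu: 09:50–19:07 = 9 h 17 min; less 45 min break → 8 h 32 min
Fri: 10:02–20:14 = 10 h 12 min; less 45 min break → 9 h 27 min
Sat: 05:01–15:15 = 10 h 14 min; less 45 min break → 9 h 29 min
Sun: 05:57–14:23 = 8 h 26 min; less 45 min break → 7 h 41 min
Total worked: 53 h 21 min = 3201 min.
Regular 44 h 0 min = 2640 min at €16.50/h; overtime 9 h 21 min = 561 min at €24.75/h.
Pay = (2640 × €16.50 + 561 × €24.75) ÷ 60 = €957.41.

€957.41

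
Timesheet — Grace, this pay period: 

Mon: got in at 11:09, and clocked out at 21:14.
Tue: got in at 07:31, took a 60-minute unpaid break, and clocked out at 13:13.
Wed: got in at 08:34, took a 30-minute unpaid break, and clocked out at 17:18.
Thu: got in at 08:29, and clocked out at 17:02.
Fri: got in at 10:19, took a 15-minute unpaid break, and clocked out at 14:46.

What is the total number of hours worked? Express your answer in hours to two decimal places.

Mon: 11:09–21:14 = 10 h 5 min
Tue: 07:31–13:13 = 5 h 42 min; less 60 min break → 4 h 42 min
Wed: 08:34–17:18 = 8 h 44 min; less 30 min break → 8 h 14 min
Thu: 08:29–17:02 = 8 h 33 min
Fri: 10:19–14:46 = 4 h 27 min; less 15 min break → 4 h 12 min
Total: 10 h 5 min + 4 h 42 min + 8 h 14 min + 8 h 33 min + 4 h 12 min = 35 h 46 min.

35.77 hours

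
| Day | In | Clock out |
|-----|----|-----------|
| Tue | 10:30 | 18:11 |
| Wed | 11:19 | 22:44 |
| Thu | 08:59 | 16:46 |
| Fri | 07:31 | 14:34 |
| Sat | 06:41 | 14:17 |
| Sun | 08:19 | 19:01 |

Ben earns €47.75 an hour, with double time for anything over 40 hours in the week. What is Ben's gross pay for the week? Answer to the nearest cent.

Tue: 10:30–18:11 = 7 h 41 min
Wed: 11:19–22:44 = 11 h 25 min
Thu: 08:59–16:46 = 7 h 47 min
Fri: 07:31–14:34 = 7 h 3 min
Sat: 06:41–14:17 = 7 h 36 min
Sun: 08:19–19:01 = 10 h 42 min
Total worked: 52 h 14 min = 3134 min.
Regular 40 h 0 min = 2400 min at €47.75/h; overtime 12 h 14 min = 734 min at €95.50/h.
Pay = (2400 × €47.75 + 734 × €95.50) ÷ 60 = €3078.28.

€3078.28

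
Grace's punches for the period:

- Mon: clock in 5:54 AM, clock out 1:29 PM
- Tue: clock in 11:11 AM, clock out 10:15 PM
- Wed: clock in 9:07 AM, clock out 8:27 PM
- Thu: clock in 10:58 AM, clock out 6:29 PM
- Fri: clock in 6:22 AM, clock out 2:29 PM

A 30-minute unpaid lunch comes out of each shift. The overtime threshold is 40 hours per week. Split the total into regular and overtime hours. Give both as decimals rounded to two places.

Regular 40.00 hours, overtime 3.12 hours

Mon: 5:54 AM–1:29 PM = 7 h 35 min; less 30 min break → 7 h 5 min
Tue: 11:11 AM–10:15 PM = 11 h 4 min; less 30 min break → 10 h 34 min
Wed: 9:07 AM–8:27 PM = 11 h 20 min; less 30 min break → 10 h 50 min
Thu: 10:58 AM–6:29 PM = 7 h 31 min; less 30 min break → 7 h 1 min
Fri: 6:22 AM–2:29 PM = 8 h 7 min; less 30 min break → 7 h 37 min
Total worked: 43 h 7 min = 43.12 h.
Threshold 40 h → overtime 3 h 7 min, regular 40 h 0 min.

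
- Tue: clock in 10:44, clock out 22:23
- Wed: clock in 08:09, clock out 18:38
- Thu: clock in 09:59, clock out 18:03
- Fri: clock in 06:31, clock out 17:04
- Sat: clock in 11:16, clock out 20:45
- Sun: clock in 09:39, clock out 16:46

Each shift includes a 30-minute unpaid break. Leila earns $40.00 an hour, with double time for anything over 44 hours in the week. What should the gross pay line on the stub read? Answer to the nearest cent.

Tue: 10:44–22:23 = 11 h 39 min; less 30 min break → 11 h 9 min
Wed: 08:09–18:38 = 10 h 29 min; less 30 min break → 9 h 59 min
Thu: 09:59–18:03 = 8 h 4 min; less 30 min break → 7 h 34 min
Fri: 06:31–17:04 = 10 h 33 min; less 30 min break → 10 h 3 min
Sat: 11:16–20:45 = 9 h 29 min; less 30 min break → 8 h 59 min
Sun: 09:39–16:46 = 7 h 7 min; less 30 min break → 6 h 37 min
Total worked: 54 h 21 min = 3261 min.
Regular 44 h 0 min = 2640 min at $40.00/h; overtime 10 h 21 min = 621 min at $80.00/h.
Pay = (2640 × $40.00 + 621 × $80.00) ÷ 60 = $2588.00.

$2588.00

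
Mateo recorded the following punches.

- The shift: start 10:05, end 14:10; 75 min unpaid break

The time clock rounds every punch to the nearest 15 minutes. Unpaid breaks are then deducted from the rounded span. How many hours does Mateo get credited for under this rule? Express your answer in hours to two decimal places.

The shift: in 10:05→10:00, out 14:10→14:15; 4 h 15 min − 75 min = 3 h 0 min

3.00 hours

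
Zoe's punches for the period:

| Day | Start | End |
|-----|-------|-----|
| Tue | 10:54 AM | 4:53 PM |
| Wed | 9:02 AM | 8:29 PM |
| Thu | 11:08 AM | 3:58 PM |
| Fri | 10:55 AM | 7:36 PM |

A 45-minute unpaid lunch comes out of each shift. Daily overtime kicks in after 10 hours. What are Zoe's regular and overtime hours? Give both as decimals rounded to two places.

Tue: 10:54 AM–4:53 PM = 5 h 59 min; less 45 min break → 5 h 14 min
Wed: 9:02 AM–8:29 PM = 11 h 27 min; less 45 min break → 10 h 42 min
Thu: 11:08 AM–3:58 PM = 4 h 50 min; less 45 min break → 4 h 5 min
Fri: 10:55 AM–7:36 PM = 8 h 41 min; less 45 min break → 7 h 56 min
Tue reg 5 h 14 min / OT 0 h 0 min; Wed reg 10 h 0 min / OT 0 h 42 min; Thu reg 4 h 5 min / OT 0 h 0 min; Fri reg 7 h 56 min / OT 0 h 0 min.
Totals: regular 27 h 15 min, overtime 0 h 42 min.

Regular 27.25 hours, overtime 0.70 hours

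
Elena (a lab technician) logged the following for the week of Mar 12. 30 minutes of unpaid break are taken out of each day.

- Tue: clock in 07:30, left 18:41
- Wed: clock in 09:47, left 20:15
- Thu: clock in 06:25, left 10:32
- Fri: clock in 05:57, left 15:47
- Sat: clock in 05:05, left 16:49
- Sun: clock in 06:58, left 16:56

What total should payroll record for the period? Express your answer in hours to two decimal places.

Tue: 07:30–18:41 = 11 h 11 min; less 30 min break → 10 h 41 min
Wed: 09:47–20:15 = 10 h 28 min; less 30 min break → 9 h 58 min
Thu: 06:25–10:32 = 4 h 7 min; less 30 min break → 3 h 37 min
Fri: 05:57–15:47 = 9 h 50 min; less 30 min break → 9 h 20 min
Sat: 05:05–16:49 = 11 h 44 min; less 30 min break → 11 h 14 min
Sun: 06:58–16:56 = 9 h 58 min; less 30 min break → 9 h 28 min
Total: 10 h 41 min + 9 h 58 min + 3 h 37 min + 9 h 20 min + 11 h 14 min + 9 h 28 min = 54 h 18 min.

54.30 hours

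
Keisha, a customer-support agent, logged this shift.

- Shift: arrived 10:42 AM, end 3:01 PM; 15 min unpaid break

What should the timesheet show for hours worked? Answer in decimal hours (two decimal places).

4.07 hours

Shift: 10:42 AM–3:01 PM = 4 h 19 min; less 15 min break → 4 h 4 min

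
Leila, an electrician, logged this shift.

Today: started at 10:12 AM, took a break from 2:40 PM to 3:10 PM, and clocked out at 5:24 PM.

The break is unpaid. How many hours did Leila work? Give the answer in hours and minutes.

Today: 10:12 AM–5:24 PM = 7 h 12 min; less 30 min break → 6 h 42 min

6 h 42 min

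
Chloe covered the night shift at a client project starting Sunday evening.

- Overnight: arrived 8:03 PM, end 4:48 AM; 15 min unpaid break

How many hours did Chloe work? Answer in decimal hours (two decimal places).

Overnight: 8:03 PM → midnight = 3 h 57 min; midnight → 4:48 AM = 4 h 48 min; span 8 h 45 min; less 15 min break → 8 h 30 min

8.50 hours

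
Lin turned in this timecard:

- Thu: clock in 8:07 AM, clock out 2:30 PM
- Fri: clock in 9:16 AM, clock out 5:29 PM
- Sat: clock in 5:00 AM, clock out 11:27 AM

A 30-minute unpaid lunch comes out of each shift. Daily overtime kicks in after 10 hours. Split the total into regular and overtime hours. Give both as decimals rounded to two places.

Regular 19.55 hours, overtime 0.00 hours

Thu: 8:07 AM–2:30 PM = 6 h 23 min; less 30 min break → 5 h 53 min
Fri: 9:16 AM–5:29 PM = 8 h 13 min; less 30 min break → 7 h 43 min
Sat: 5:00 AM–11:27 AM = 6 h 27 min; less 30 min break → 5 h 57 min
Thu reg 5 h 53 min / OT 0 h 0 min; Fri reg 7 h 43 min / OT 0 h 0 min; Sat reg 5 h 57 min / OT 0 h 0 min.
Totals: regular 19 h 33 min, overtime 0 h 0 min.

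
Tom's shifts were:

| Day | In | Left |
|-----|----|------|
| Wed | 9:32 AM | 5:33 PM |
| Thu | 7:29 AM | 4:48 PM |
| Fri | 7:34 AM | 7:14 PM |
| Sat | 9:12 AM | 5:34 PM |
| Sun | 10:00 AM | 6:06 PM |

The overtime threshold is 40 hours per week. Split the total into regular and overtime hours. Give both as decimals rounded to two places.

Wed: 9:32 AM–5:33 PM = 8 h 1 min
Thu: 7:29 AM–4:48 PM = 9 h 19 min
Fri: 7:34 AM–7:14 PM = 11 h 40 min
Sat: 9:12 AM–5:34 PM = 8 h 22 min
Sun: 10:00 AM–6:06 PM = 8 h 6 min
Total worked: 45 h 28 min = 45.47 h.
Threshold 40 h → overtime 5 h 28 min, regular 40 h 0 min.

Regular 40.00 hours, overtime 5.47 hours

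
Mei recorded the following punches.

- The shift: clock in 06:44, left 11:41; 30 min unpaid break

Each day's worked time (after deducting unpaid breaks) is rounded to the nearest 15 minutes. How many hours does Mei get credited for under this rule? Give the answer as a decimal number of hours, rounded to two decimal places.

The shift: 06:44–11:41 = 4 h 57 min − 30 min = 4 h 27 min → rounds to 4 h 30 min

4.50 hours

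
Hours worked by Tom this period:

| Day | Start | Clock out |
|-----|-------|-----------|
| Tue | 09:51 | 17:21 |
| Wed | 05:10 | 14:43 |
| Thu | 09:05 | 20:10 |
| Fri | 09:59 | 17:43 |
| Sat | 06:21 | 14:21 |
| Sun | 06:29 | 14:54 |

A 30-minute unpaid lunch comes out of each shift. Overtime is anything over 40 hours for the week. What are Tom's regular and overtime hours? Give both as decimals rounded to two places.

Regular 40.00 hours, overtime 9.28 hours

Tue: 09:51–17:21 = 7 h 30 min; less 30 min break → 7 h 0 min
Wed: 05:10–14:43 = 9 h 33 min; less 30 min break → 9 h 3 min
Thu: 09:05–20:10 = 11 h 5 min; less 30 min break → 10 h 35 min
Fri: 09:59–17:43 = 7 h 44 min; less 30 min break → 7 h 14 min
Sat: 06:21–14:21 = 8 h 0 min; less 30 min break → 7 h 30 min
Sun: 06:29–14:54 = 8 h 25 min; less 30 min break → 7 h 55 min
Total worked: 49 h 17 min = 49.28 h.
Threshold 40 h → overtime 9 h 17 min, regular 40 h 0 min.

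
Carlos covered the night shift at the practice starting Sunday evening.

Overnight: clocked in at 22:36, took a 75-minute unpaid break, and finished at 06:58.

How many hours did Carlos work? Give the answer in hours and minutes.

7 h 7 min

Overnight: 22:36 → midnight = 1 h 24 min; midnight → 06:58 = 6 h 58 min; span 8 h 22 min; less 75 min break → 7 h 7 min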